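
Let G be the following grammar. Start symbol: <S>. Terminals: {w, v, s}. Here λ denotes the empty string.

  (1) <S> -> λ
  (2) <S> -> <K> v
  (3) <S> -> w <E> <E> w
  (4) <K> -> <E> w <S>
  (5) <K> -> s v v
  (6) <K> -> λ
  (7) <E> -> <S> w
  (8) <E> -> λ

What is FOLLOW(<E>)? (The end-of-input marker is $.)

FIRST(<S>): from <S>->λ we get {λ}; from <S>-><K> v we get {s, v, w}; from <S>->w <E> <E> w we get {w}. So FIRST(<S>) = {λ, s, v, w}.
FIRST(<E>): from <E>-><S> w we get {s, v, w}; from <E>->λ we get {λ}. So FIRST(<E>) = {λ, s, v, w}.
FIRST(<K>): from <K>-><E> w <S> we get {s, v, w}; from <K>->s v v we get {s}; from <K>->λ we get {λ}. So FIRST(<K>) = {λ, s, v, w}.
FOLLOW(<S>) includes $ since <S> is the start symbol.
FOLLOW(<K>): in <S>-><K> v, <K> is followed by v with FIRST {v}. Thus FOLLOW(<K>) = {v}.
FOLLOW(<S>): in <K>-><E> w <S>, the suffix after <S> is empty, so FOLLOW(<S>) ⊇ FOLLOW(<K>) = {v}; in <E>-><S> w, <S> is followed by w with FIRST {w}. Thus FOLLOW(<S>) = {$, v, w}.
FOLLOW(<E>): in <S>->w <E> <E> w (occurrence 1), <E> is followed by <E> w with FIRST {s, v, w}; in <S>->w <E> <E> w (occurrence 2), <E> is followed by w with FIRST {w}; in <K>-><E> w <S>, <E> is followed by w <S> with FIRST {w}. Thus FOLLOW(<E>) = {s, v, w}.

{s, v, w}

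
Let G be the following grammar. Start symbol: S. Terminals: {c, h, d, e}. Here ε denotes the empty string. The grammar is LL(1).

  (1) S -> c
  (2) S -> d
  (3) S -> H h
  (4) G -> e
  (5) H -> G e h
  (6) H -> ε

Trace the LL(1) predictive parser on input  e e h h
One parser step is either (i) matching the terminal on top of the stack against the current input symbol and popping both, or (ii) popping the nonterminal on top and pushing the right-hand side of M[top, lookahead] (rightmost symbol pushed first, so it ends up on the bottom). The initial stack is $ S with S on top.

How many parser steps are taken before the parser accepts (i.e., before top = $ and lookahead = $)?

7

step 1: stack=$ S  input=e e h h $  — expand S -> H h
step 2: stack=$ h H  input=e e h h $  — expand H -> G e h
step 3: stack=$ h h e G  input=e e h h $  — expand G -> e
step 4: stack=$ h h e e  input=e e h h $  — match e
step 5: stack=$ h h e  input=e h h $  — match e
step 6: stack=$ h h  input=h h $  — match h
step 7: stack=$ h  input=h $  — match h
Accept reached after 7 steps.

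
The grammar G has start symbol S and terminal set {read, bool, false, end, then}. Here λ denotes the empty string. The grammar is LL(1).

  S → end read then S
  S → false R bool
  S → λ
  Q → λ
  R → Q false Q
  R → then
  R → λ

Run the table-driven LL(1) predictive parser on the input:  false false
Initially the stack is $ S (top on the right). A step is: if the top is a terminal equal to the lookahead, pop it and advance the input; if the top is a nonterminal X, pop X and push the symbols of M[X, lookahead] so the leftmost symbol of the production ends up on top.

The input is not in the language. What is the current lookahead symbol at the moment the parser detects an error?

$

step 1: stack=$ S  input=false false $  — expand S → false R bool
step 2: stack=$ bool R false  input=false false $  — match false
step 3: stack=$ bool R  input=false $  — expand R → Q false Q
step 4: stack=$ bool Q false Q  input=false $  — expand Q → λ
step 5: stack=$ bool Q false  input=false $  — match false
step 6: stack=$ bool Q  input=$  — error: M[Q, $] is empty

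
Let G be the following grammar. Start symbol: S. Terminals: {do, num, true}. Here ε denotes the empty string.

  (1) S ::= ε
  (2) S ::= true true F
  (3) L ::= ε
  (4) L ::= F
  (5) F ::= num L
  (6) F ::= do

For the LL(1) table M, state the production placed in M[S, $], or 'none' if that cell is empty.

FIRST(S): from S::=ε we get {ε}; from S::=true true F we get {true}. So FIRST(S) = {ε, true}.
FIRST(F): from F::=num L we get {num}; from F::=do we get {do}. So FIRST(F) = {do, num}.
FIRST(L): from L::=ε we get {ε}; from L::=F we get {do, num}. So FIRST(L) = {ε, do, num}.
FOLLOW(S) includes $ since S is the start symbol.
FOLLOW(S): S appears on no right-hand side. Thus FOLLOW(S) = {$}.
For S ::= ε: FIRST(ε) = {ε}, so it goes in M[S, t] for t ∈ {}; since ε ∈ FIRST, also for every t ∈ FOLLOW(S) = {$}.
For S ::= true true F: FIRST(true true F) = {true}, so it goes in M[S, t] for t ∈ {true}.

S ::= ε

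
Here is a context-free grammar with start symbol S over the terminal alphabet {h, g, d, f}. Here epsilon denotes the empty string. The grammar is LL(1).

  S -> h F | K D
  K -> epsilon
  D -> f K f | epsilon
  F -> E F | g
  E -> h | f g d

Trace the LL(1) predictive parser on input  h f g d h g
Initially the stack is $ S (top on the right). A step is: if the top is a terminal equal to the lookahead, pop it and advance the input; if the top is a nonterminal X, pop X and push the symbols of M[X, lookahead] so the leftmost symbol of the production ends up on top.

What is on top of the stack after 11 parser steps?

step 1: stack=$ S  input=h f g d h g $  — expand S -> h F
step 2: stack=$ F h  input=h f g d h g $  — match h
step 3: stack=$ F  input=f g d h g $  — expand F -> E F
step 4: stack=$ F E  input=f g d h g $  — expand E -> f g d
step 5: stack=$ F d g f  input=f g d h g $  — match f
step 6: stack=$ F d g  input=g d h g $  — match g
step 7: stack=$ F d  input=d h g $  — match d
step 8: stack=$ F  input=h g $  — expand F -> E F
step 9: stack=$ F E  input=h g $  — expand E -> h
step 10: stack=$ F h  input=h g $  — match h
step 11: stack=$ F  input=g $  — expand F -> g
Stack after step 11: $ g (top = g).

g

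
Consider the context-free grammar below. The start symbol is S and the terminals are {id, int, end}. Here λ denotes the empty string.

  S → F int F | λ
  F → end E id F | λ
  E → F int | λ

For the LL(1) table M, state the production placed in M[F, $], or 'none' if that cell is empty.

F → λ

FIRST(F): from F→end E id F we get {end}; from F→λ we get {λ}. So FIRST(F) = {λ, end}.
FIRST(S): from S→F int F we get {end, int}; from S→λ we get {λ}. So FIRST(S) = {λ, end, int}.
FIRST(E): from E→F int we get {end, int}; from E→λ we get {λ}. So FIRST(E) = {λ, end, int}.
FOLLOW(S) includes $ since S is the start symbol.
FOLLOW(S): S appears on no right-hand side. Thus FOLLOW(S) = {$}.
FOLLOW(F): in S→F int F (occurrence 1), F is followed by int F with FIRST {int}; in S→F int F (occurrence 2), the suffix after F is empty, so FOLLOW(F) ⊇ FOLLOW(S) = {$}; in F→end E id F, the suffix after F is empty (adds nothing new); in E→F int, F is followed by int with FIRST {int}. Thus FOLLOW(F) = {$, int}.
For F → end E id F: FIRST(end E id F) = {end}, so it goes in M[F, t] for t ∈ {end}.
For F → λ: FIRST(λ) = {λ}, so it goes in M[F, t] for t ∈ {}; since λ ∈ FIRST, also for every t ∈ FOLLOW(F) = {$, int}.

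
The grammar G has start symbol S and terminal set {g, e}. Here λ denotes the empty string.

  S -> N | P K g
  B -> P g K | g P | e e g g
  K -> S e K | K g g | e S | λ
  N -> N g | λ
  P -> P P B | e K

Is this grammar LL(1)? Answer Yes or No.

No

FIRST(S) = {λ, e, g}
FIRST(B) = {e, g}
FIRST(K) = {λ, e, g}
FIRST(N) = {λ, g}
FIRST(P) = {e}
FOLLOW(S) = {$, e, g}
FOLLOW(B) = {e, g}
FOLLOW(K) = {e, g}
FOLLOW(N) = {$, e, g}
FOLLOW(P) = {e, g}
Cell M[B, e] receives both B -> P g K and B -> e e g g — the grammar is not LL(1).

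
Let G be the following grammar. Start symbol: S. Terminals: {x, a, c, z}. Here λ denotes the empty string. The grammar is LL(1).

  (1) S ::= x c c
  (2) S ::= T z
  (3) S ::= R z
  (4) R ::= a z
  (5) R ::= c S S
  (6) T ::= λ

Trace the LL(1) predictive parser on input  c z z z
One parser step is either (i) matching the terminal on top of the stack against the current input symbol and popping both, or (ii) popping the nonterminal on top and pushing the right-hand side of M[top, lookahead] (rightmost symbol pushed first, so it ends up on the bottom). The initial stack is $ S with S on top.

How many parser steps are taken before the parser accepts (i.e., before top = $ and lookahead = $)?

10

step 1: stack=$ S  input=c z z z $  — expand S ::= R z
step 2: stack=$ z R  input=c z z z $  — expand R ::= c S S
step 3: stack=$ z S S c  input=c z z z $  — match c
step 4: stack=$ z S S  input=z z z $  — expand S ::= T z
step 5: stack=$ z S z T  input=z z z $  — expand T ::= λ
step 6: stack=$ z S z  input=z z z $  — match z
step 7: stack=$ z S  input=z z $  — expand S ::= T z
step 8: stack=$ z z T  input=z z $  — expand T ::= λ
step 9: stack=$ z z  input=z z $  — match z
step 10: stack=$ z  input=z $  — match z
Accept reached after 10 steps.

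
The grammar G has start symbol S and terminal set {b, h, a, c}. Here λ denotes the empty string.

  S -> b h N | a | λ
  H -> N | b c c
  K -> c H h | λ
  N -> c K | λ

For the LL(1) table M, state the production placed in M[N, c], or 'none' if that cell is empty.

N -> c K

FIRST(S) = {λ, a, b}
FIRST(K) = {λ, c}
FIRST(N) = {λ, c}
FIRST(H) = {λ, b, c}  (via N)
FOLLOW(S) includes $ since S is the start symbol.
FOLLOW(S): S appears on no right-hand side. Thus FOLLOW(S) = {$}.
FOLLOW(H): in K->c H h, H is followed by h with FIRST {h}. Thus FOLLOW(H) = {h}.
FOLLOW(N): in S->b h N, the suffix after N is empty, so FOLLOW(N) ⊇ FOLLOW(S) = {$}; in H->N, the suffix after N is empty, so FOLLOW(N) ⊇ FOLLOW(H) = {h}. Thus FOLLOW(N) = {$, h}.
For N -> c K: FIRST(c K) = {c}, so it goes in M[N, t] for t ∈ {c}.
For N -> λ: FIRST(λ) = {λ}, so it goes in M[N, t] for t ∈ {}; since λ ∈ FIRST, also for every t ∈ FOLLOW(N) = {$, h}.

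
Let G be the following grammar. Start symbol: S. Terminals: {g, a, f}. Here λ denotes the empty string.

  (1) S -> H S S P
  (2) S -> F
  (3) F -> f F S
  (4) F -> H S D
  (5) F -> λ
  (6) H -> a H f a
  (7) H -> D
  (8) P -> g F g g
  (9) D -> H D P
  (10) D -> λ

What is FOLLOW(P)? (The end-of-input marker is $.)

{$, a, f, g}

FIRST(P): from P->g F g g we get {g}. So FIRST(P) = {g}.
FIRST(S): from S->H S S P we get {a, f, g}; from S->F we get {λ, a, f, g}. So FIRST(S) = {λ, a, f, g}.
FIRST(F): from F->f F S we get {f}; from F->H S D we get {λ, a, f, g}; from F->λ we get {λ}. So FIRST(F) = {λ, a, f, g}.
FIRST(H): from H->a H f a we get {a}; from H->D we get {λ, a, g}. So FIRST(H) = {λ, a, g}.
FIRST(D): from D->H D P we get {a, g}; from D->λ we get {λ}. So FIRST(D) = {λ, a, g}.
FOLLOW(S) includes $ since S is the start symbol.
FOLLOW(S): in S->H S S P (occurrence 1), S is followed by S P with FIRST {a, f, g}; in S->H S S P (occurrence 2), S is followed by P with FIRST {g}; in F->f F S, the suffix after S is empty, so FOLLOW(S) ⊇ FOLLOW(F) = {$, a, f, g}; in F->H S D, S is followed by D with FIRST {λ, a, g}; in F->H S D, the suffix after S is nullable, so FOLLOW(S) ⊇ FOLLOW(F) = {$, a, f, g}. Thus FOLLOW(S) = {$, a, f, g}.
FOLLOW(F): in S->F, the suffix after F is empty, so FOLLOW(F) ⊇ FOLLOW(S) = {$, a, f, g}; in F->f F S, F is followed by S with FIRST {λ, a, f, g}; in F->f F S, the suffix after F is nullable (adds nothing new); in P->g F g g, F is followed by g g with FIRST {g}. Thus FOLLOW(F) = {$, a, f, g}.
FOLLOW(H): in S->H S S P, H is followed by S S P with FIRST {a, f, g}; in F->H S D, H is followed by S D with FIRST {λ, a, f, g}; in F->H S D, the suffix after H is nullable, so FOLLOW(H) ⊇ FOLLOW(F) = {$, a, f, g}; in H->a H f a, H is followed by f a with FIRST {f}; in D->H D P, H is followed by D P with FIRST {a, g}. Thus FOLLOW(H) = {$, a, f, g}.
FOLLOW(D): in F->H S D, the suffix after D is empty, so FOLLOW(D) ⊇ FOLLOW(F) = {$, a, f, g}; in H->D, the suffix after D is empty, so FOLLOW(D) ⊇ FOLLOW(H) = {$, a, f, g}; in D->H D P, D is followed by P with FIRST {g}. Thus FOLLOW(D) = {$, a, f, g}.
FOLLOW(P): in S->H S S P, the suffix after P is empty, so FOLLOW(P) ⊇ FOLLOW(S) = {$, a, f, g}; in D->H D P, the suffix after P is empty, so FOLLOW(P) ⊇ FOLLOW(D) = {$, a, f, g}. Thus FOLLOW(P) = {$, a, f, g}.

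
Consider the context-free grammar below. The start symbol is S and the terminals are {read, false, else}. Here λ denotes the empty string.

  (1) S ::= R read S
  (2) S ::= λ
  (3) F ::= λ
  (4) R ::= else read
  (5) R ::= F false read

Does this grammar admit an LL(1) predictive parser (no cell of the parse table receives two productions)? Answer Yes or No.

Yes

FIRST(S) = {λ, else, false}
FIRST(F) = {λ}
FIRST(R) = {else, false}
FOLLOW(S) = {$}
FOLLOW(F) = {false}
FOLLOW(R) = {read}
Each cell of M receives at most one production.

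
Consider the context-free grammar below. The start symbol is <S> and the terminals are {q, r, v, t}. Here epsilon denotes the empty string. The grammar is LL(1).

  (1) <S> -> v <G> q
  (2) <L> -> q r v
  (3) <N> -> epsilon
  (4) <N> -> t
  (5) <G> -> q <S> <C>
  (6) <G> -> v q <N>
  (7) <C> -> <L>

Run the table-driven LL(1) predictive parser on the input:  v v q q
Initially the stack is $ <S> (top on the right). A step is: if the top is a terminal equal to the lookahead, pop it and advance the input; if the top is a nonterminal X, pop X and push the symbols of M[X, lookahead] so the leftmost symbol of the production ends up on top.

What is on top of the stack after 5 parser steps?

<N>

step 1: stack=$ <S>  input=v v q q $  — expand <S> -> v <G> q
step 2: stack=$ q <G> v  input=v v q q $  — match v
step 3: stack=$ q <G>  input=v q q $  — expand <G> -> v q <N>
step 4: stack=$ q <N> q v  input=v q q $  — match v
step 5: stack=$ q <N> q  input=q q $  — match q
Stack after step 5: $ q <N> (top = <N>).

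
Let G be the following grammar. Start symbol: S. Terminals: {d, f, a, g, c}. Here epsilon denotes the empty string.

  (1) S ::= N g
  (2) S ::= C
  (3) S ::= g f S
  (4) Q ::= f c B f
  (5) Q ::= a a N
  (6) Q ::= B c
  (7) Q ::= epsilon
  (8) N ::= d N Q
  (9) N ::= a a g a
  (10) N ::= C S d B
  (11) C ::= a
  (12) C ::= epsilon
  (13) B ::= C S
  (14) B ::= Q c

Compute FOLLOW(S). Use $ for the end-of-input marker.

{$, a, c, d, f, g}

FIRST(C) = {epsilon, a}
FIRST(S) = {epsilon, a, d, g}  (via N g, C)
FIRST(N) = {a, d, g}  (via C S d B)
FIRST(Q) = {epsilon, a, c, d, f, g}  (via B c)
FIRST(B) = {epsilon, a, c, d, f, g}  (via C S, Q c)
FOLLOW(S) includes $ since S is the start symbol.
FOLLOW(S): in S::=g f S, the suffix after S is empty (adds nothing new); in N::=C S d B, S is followed by d B with FIRST {d}; in B::=C S, the suffix after S is empty, so FOLLOW(S) ⊇ FOLLOW(B) = {a, c, d, f, g}. Thus FOLLOW(S) = {$, a, c, d, f, g}.
FOLLOW(Q): in N::=d N Q, the suffix after Q is empty, so FOLLOW(Q) ⊇ FOLLOW(N) = {a, c, d, f, g}; in B::=Q c, Q is followed by c with FIRST {c}. Thus FOLLOW(Q) = {a, c, d, f, g}.
FOLLOW(N): in S::=N g, N is followed by g with FIRST {g}; in Q::=a a N, the suffix after N is empty, so FOLLOW(N) ⊇ FOLLOW(Q) = {a, c, d, f, g}; in N::=d N Q, N is followed by Q with FIRST {epsilon, a, c, d, f, g}; in N::=d N Q, the suffix after N is nullable (adds nothing new). Thus FOLLOW(N) = {a, c, d, f, g}.
FOLLOW(B): in Q::=f c B f, B is followed by f with FIRST {f}; in Q::=B c, B is followed by c with FIRST {c}; in N::=C S d B, the suffix after B is empty, so FOLLOW(B) ⊇ FOLLOW(N) = {a, c, d, f, g}. Thus FOLLOW(B) = {a, c, d, f, g}.
FOLLOW(C): in S::=C, the suffix after C is empty, so FOLLOW(C) ⊇ FOLLOW(S) = {$, a, c, d, f, g}; in N::=C S d B, C is followed by S d B with FIRST {a, d, g}; in B::=C S, C is followed by S with FIRST {epsilon, a, d, g}; in B::=C S, the suffix after C is nullable, so FOLLOW(C) ⊇ FOLLOW(B) = {a, c, d, f, g}. Thus FOLLOW(C) = {$, a, c, d, f, g}.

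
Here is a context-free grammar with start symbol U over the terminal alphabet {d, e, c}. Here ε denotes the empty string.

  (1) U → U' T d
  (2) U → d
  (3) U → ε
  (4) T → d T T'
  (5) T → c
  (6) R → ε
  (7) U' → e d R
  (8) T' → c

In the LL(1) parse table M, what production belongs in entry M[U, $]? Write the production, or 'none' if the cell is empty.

FIRST(T) = {c, d}
FIRST(R) = {ε}
FIRST(U') = {e}
FIRST(T') = {c}
FIRST(U) = {ε, d, e}  (via U' T d)
FOLLOW(U) includes $ since U is the start symbol.
FOLLOW(U): U appears on no right-hand side. Thus FOLLOW(U) = {$}.
For U → U' T d: FIRST(U' T d) = {e}, so it goes in M[U, t] for t ∈ {e}.
For U → d: FIRST(d) = {d}, so it goes in M[U, t] for t ∈ {d}.
For U → ε: FIRST(ε) = {ε}, so it goes in M[U, t] for t ∈ {}; since ε ∈ FIRST, also for every t ∈ FOLLOW(U) = {$}.

U → ε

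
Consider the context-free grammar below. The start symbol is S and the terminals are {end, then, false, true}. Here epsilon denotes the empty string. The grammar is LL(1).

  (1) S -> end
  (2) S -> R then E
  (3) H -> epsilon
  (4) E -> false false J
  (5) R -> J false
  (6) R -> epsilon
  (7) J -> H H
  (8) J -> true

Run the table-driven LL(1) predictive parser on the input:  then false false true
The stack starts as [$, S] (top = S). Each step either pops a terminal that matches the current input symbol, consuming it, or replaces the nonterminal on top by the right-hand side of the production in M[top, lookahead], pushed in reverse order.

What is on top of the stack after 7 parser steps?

     Stack            Input                    Action
  1  $ S              then false false true $  expand S -> R then E
  2  $ E then R       then false false true $  expand R -> epsilon
  3  $ E then         then false false true $  match then
  4  $ E              false false true $       expand E -> false false J
  5  $ J false false  false false true $       match false
  6  $ J false        false true $             match false
  7  $ J              true $                   expand J -> true
Stack after step 7: $ true (top = true).

true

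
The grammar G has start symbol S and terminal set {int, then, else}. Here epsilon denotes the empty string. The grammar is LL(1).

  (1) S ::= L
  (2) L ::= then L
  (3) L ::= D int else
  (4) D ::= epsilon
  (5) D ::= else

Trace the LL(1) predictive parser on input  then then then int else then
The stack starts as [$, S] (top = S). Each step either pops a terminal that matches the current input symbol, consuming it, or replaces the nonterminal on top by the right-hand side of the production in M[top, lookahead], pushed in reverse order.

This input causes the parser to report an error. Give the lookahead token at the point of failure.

then

      Stack         Input                           Action
   1  $ S           then then then int else then $  expand S ::= L
   2  $ L           then then then int else then $  expand L ::= then L
   3  $ L then      then then then int else then $  match then
   4  $ L           then then int else then $       expand L ::= then L
   5  $ L then      then then int else then $       match then
   6  $ L           then int else then $            expand L ::= then L
   7  $ L then      then int else then $            match then
   8  $ L           int else then $                 expand L ::= D int else
   9  $ else int D  int else then $                 expand D ::= epsilon
  10  $ else int    int else then $                 match int
  11  $ else        else then $                     match else
  12  $             then $                          error: stack empty but input remains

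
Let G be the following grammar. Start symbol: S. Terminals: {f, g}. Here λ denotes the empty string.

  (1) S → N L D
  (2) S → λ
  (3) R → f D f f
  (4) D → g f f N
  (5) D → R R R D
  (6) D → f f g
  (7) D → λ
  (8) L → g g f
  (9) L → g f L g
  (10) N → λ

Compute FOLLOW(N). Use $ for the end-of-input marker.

FIRST(R): from R→f D f f we get {f}. So FIRST(R) = {f}.
FIRST(L): from L→g g f we get {g}; from L→g f L g we get {g}. So FIRST(L) = {g}.
FIRST(N): from N→λ we get {λ}. So FIRST(N) = {λ}.
FIRST(S): from S→N L D we get {g}; from S→λ we get {λ}. So FIRST(S) = {λ, g}.
FIRST(D): from D→g f f N we get {g}; from D→R R R D we get {f}; from D→f f g we get {f}; from D→λ we get {λ}. So FIRST(D) = {λ, f, g}.
FOLLOW(S) includes $ since S is the start symbol.
FOLLOW(S): S appears on no right-hand side. Thus FOLLOW(S) = {$}.
FOLLOW(D): in S→N L D, the suffix after D is empty, so FOLLOW(D) ⊇ FOLLOW(S) = {$}; in R→f D f f, D is followed by f f with FIRST {f}; in D→R R R D, the suffix after D is empty (adds nothing new). Thus FOLLOW(D) = {$, f}.
FOLLOW(R): in D→R R R D (occurrence 1), R is followed by R R D with FIRST {f}; in D→R R R D (occurrence 2), R is followed by R D with FIRST {f}; in D→R R R D (occurrence 3), R is followed by D with FIRST {λ, f, g}; in D→R R R D (occurrence 3), the suffix after R is nullable, so FOLLOW(R) ⊇ FOLLOW(D) = {$, f}. Thus FOLLOW(R) = {$, f, g}.
FOLLOW(L): in S→N L D, L is followed by D with FIRST {λ, f, g}; in S→N L D, the suffix after L is nullable, so FOLLOW(L) ⊇ FOLLOW(S) = {$}; in L→g f L g, L is followed by g with FIRST {g}. Thus FOLLOW(L) = {$, f, g}.
FOLLOW(N): in S→N L D, N is followed by L D with FIRST {g}; in D→g f f N, the suffix after N is empty, so FOLLOW(N) ⊇ FOLLOW(D) = {$, f}. Thus FOLLOW(N) = {$, f, g}.

{$, f, g}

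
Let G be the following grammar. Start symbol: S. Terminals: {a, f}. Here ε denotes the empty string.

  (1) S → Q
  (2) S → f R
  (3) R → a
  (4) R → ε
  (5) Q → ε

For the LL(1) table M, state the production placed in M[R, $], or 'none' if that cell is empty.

R → ε

FIRST(R) = {ε, a}
FIRST(Q) = {ε}
FIRST(S) = {ε, f}  (via Q)
FOLLOW(S) includes $ since S is the start symbol.
FOLLOW(S): S appears on no right-hand side. Thus FOLLOW(S) = {$}.
FOLLOW(R): in S→f R, the suffix after R is empty, so FOLLOW(R) ⊇ FOLLOW(S) = {$}. Thus FOLLOW(R) = {$}.
For R → a: FIRST(a) = {a}, so it goes in M[R, t] for t ∈ {a}.
For R → ε: FIRST(ε) = {ε}, so it goes in M[R, t] for t ∈ {}; since ε ∈ FIRST, also for every t ∈ FOLLOW(R) = {$}.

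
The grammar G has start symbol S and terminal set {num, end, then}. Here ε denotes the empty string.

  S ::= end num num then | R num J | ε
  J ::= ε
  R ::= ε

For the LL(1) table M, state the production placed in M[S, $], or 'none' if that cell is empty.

FIRST(J) = {ε}
FIRST(R) = {ε}
FIRST(S) = {ε, end, num}  (via R num J)
FOLLOW(S) includes $ since S is the start symbol.
FOLLOW(S): S appears on no right-hand side. Thus FOLLOW(S) = {$}.
For S ::= end num num then: FIRST(end num num then) = {end}, so it goes in M[S, t] for t ∈ {end}.
For S ::= R num J: FIRST(R num J) = {num}, so it goes in M[S, t] for t ∈ {num}.
For S ::= ε: FIRST(ε) = {ε}, so it goes in M[S, t] for t ∈ {}; since ε ∈ FIRST, also for every t ∈ FOLLOW(S) = {$}.

S ::= ε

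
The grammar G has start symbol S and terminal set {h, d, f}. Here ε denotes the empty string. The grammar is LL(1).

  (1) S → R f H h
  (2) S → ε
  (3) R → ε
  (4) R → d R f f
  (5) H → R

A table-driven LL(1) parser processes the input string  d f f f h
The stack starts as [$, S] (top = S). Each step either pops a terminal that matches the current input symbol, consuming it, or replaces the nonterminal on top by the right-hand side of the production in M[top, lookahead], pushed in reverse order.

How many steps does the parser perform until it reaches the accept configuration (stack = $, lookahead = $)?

step 1: stack=$ S  input=d f f f h $  — expand S → R f H h
step 2: stack=$ h H f R  input=d f f f h $  — expand R → d R f f
step 3: stack=$ h H f f f R d  input=d f f f h $  — match d
step 4: stack=$ h H f f f R  input=f f f h $  — expand R → ε
step 5: stack=$ h H f f f  input=f f f h $  — match f
step 6: stack=$ h H f f  input=f f h $  — match f
step 7: stack=$ h H f  input=f h $  — match f
step 8: stack=$ h H  input=h $  — expand H → R
step 9: stack=$ h R  input=h $  — expand R → ε
step 10: stack=$ h  input=h $  — match h
Accept reached after 10 steps.

10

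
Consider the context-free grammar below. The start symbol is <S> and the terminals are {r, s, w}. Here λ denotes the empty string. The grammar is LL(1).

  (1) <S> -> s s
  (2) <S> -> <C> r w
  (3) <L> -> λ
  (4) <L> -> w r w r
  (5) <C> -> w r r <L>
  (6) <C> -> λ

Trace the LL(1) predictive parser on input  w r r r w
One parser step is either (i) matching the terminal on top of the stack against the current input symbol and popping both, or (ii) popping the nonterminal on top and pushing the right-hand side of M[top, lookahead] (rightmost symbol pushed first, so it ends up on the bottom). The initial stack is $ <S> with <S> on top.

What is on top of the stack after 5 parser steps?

<L>

step 1: stack=$ <S>  input=w r r r w $  — expand <S> -> <C> r w
step 2: stack=$ w r <C>  input=w r r r w $  — expand <C> -> w r r <L>
step 3: stack=$ w r <L> r r w  input=w r r r w $  — match w
step 4: stack=$ w r <L> r r  input=r r r w $  — match r
step 5: stack=$ w r <L> r  input=r r w $  — match r
Stack after step 5: $ w r <L> (top = <L>).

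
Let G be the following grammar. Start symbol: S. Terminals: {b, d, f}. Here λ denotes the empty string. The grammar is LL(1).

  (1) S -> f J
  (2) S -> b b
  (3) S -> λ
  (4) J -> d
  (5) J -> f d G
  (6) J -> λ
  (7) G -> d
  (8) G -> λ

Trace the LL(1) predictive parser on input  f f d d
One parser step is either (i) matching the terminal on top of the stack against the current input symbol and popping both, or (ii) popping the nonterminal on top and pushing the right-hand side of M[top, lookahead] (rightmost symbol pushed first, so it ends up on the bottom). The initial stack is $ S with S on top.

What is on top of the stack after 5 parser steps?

G

step 1: stack=$ S  input=f f d d $  — expand S -> f J
step 2: stack=$ J f  input=f f d d $  — match f
step 3: stack=$ J  input=f d d $  — expand J -> f d G
step 4: stack=$ G d f  input=f d d $  — match f
step 5: stack=$ G d  input=d d $  — match d
Stack after step 5: $ G (top = G).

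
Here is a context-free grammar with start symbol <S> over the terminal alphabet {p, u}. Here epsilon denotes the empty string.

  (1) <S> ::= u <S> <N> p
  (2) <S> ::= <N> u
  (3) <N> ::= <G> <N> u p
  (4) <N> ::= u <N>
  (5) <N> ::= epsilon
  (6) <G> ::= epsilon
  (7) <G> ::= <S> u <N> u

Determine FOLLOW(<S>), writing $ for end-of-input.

FIRST(<S>) = {u}  (via <N> u)
FIRST(<G>) = {epsilon, u}  (via <S> u <N> u)
FIRST(<N>) = {epsilon, u}  (via <G> <N> u p)
FOLLOW(<S>) includes $ since <S> is the start symbol.
FOLLOW(<S>): in <S>::=u <S> <N> p, <S> is followed by <N> p with FIRST {p, u}; in <G>::=<S> u <N> u, <S> is followed by u <N> u with FIRST {u}. Thus FOLLOW(<S>) = {$, p, u}.
FOLLOW(<N>): in <S>::=u <S> <N> p, <N> is followed by p with FIRST {p}; in <S>::=<N> u, <N> is followed by u with FIRST {u}; in <N>::=<G> <N> u p, <N> is followed by u p with FIRST {u}; in <N>::=u <N>, the suffix after <N> is empty (adds nothing new); in <G>::=<S> u <N> u, <N> is followed by u with FIRST {u}. Thus FOLLOW(<N>) = {p, u}.
FOLLOW(<G>): in <N>::=<G> <N> u p, <G> is followed by <N> u p with FIRST {u}. Thus FOLLOW(<G>) = {u}.

{$, p, u}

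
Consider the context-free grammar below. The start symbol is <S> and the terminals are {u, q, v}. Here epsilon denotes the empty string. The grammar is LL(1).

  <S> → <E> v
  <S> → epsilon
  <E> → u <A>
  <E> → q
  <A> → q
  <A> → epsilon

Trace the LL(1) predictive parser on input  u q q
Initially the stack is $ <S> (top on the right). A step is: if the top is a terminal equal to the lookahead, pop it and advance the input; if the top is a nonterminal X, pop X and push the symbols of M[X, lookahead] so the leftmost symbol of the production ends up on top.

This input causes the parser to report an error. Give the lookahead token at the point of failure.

     Stack      Input    Action
  1  $ <S>      u q q $  expand <S> → <E> v
  2  $ v <E>    u q q $  expand <E> → u <A>
  3  $ v <A> u  u q q $  match u
  4  $ v <A>    q q $    expand <A> → q
  5  $ v q      q q $    match q
  6  $ v        q $      error: top is terminal v but lookahead is q

q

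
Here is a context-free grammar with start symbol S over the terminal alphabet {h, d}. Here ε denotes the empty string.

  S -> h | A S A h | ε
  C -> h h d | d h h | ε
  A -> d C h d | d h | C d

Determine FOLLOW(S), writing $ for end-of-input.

{$, d, h}

FIRST(C): from C->h h d we get {h}; from C->d h h we get {d}; from C->ε we get {ε}. So FIRST(C) = {ε, d, h}.
FIRST(A): from A->d C h d we get {d}; from A->d h we get {d}; from A->C d we get {d, h}. So FIRST(A) = {d, h}.
FIRST(S): from S->h we get {h}; from S->A S A h we get {d, h}; from S->ε we get {ε}. So FIRST(S) = {ε, d, h}.
FOLLOW(S) includes $ since S is the start symbol.
FOLLOW(S): in S->A S A h, S is followed by A h with FIRST {d, h}. Thus FOLLOW(S) = {$, d, h}.
FOLLOW(C): in A->d C h d, C is followed by h d with FIRST {h}; in A->C d, C is followed by d with FIRST {d}. Thus FOLLOW(C) = {d, h}.
FOLLOW(A): in S->A S A h (occurrence 1), A is followed by S A h with FIRST {d, h}; in S->A S A h (occurrence 2), A is followed by h with FIRST {h}. Thus FOLLOW(A) = {d, h}.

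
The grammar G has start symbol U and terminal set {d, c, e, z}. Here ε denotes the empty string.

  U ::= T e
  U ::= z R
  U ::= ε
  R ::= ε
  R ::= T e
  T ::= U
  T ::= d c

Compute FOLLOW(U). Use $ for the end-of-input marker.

FIRST(U) = {ε, d, e, z}  (via T e)
FIRST(T) = {ε, d, e, z}  (via U)
FIRST(R) = {ε, d, e, z}  (via T e)
FOLLOW(U) includes $ since U is the start symbol.
FOLLOW(T): in U::=T e, T is followed by e with FIRST {e}; in R::=T e, T is followed by e with FIRST {e}. Thus FOLLOW(T) = {e}.
FOLLOW(U): in T::=U, the suffix after U is empty, so FOLLOW(U) ⊇ FOLLOW(T) = {e}. Thus FOLLOW(U) = {$, e}.
FOLLOW(R): in U::=z R, the suffix after R is empty, so FOLLOW(R) ⊇ FOLLOW(U) = {$, e}. Thus FOLLOW(R) = {$, e}.

{$, e}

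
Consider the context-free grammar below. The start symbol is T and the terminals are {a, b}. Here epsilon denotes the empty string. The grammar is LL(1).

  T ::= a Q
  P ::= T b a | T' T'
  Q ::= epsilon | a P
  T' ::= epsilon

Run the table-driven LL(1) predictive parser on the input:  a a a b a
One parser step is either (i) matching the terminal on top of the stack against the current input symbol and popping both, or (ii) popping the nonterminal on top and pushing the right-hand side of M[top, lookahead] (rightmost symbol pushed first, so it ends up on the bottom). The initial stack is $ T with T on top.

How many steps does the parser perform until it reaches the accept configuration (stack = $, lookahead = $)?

10

      Stack      Input        Action
   1  $ T        a a a b a $  expand T ::= a Q
   2  $ Q a      a a a b a $  match a
   3  $ Q        a a b a $    expand Q ::= a P
   4  $ P a      a a b a $    match a
   5  $ P        a b a $      expand P ::= T b a
   6  $ a b T    a b a $      expand T ::= a Q
   7  $ a b Q a  a b a $      match a
   8  $ a b Q    b a $        expand Q ::= epsilon
   9  $ a b      b a $        match b
  10  $ a        a $          match a
Accept reached after 10 steps.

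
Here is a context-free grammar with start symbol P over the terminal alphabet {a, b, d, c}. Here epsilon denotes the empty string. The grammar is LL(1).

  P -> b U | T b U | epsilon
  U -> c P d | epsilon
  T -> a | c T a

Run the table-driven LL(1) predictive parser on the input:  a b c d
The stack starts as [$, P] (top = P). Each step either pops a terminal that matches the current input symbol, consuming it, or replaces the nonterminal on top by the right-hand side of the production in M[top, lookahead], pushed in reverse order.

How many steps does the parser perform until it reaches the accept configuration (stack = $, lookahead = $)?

8

step 1: stack=$ P  input=a b c d $  — expand P -> T b U
step 2: stack=$ U b T  input=a b c d $  — expand T -> a
step 3: stack=$ U b a  input=a b c d $  — match a
step 4: stack=$ U b  input=b c d $  — match b
step 5: stack=$ U  input=c d $  — expand U -> c P d
step 6: stack=$ d P c  input=c d $  — match c
step 7: stack=$ d P  input=d $  — expand P -> epsilon
step 8: stack=$ d  input=d $  — match d
Accept reached after 8 steps.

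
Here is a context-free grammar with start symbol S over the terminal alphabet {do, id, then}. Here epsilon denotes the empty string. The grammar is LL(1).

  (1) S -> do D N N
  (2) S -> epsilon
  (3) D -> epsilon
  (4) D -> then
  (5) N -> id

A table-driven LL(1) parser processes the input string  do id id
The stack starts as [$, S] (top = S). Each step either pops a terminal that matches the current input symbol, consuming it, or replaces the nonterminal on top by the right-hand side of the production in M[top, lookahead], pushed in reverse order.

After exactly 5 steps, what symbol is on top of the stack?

N

     Stack       Input       Action
  1  $ S         do id id $  expand S -> do D N N
  2  $ N N D do  do id id $  match do
  3  $ N N D     id id $     expand D -> epsilon
  4  $ N N       id id $     expand N -> id
  5  $ N id      id id $     match id
Stack after step 5: $ N (top = N).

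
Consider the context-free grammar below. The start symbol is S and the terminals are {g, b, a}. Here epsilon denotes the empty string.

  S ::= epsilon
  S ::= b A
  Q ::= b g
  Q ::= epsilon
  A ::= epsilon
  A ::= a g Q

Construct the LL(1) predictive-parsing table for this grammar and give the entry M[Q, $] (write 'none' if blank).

FIRST(S): from S::=epsilon we get {epsilon}; from S::=b A we get {b}. So FIRST(S) = {epsilon, b}.
FIRST(Q): from Q::=b g we get {b}; from Q::=epsilon we get {epsilon}. So FIRST(Q) = {epsilon, b}.
FIRST(A): from A::=epsilon we get {epsilon}; from A::=a g Q we get {a}. So FIRST(A) = {epsilon, a}.
FOLLOW(S) includes $ since S is the start symbol.
FOLLOW(A): in S::=b A, the suffix after A is empty, so FOLLOW(A) ⊇ FOLLOW(S) = {$}. Thus FOLLOW(A) = {$}.
FOLLOW(Q): in A::=a g Q, the suffix after Q is empty, so FOLLOW(Q) ⊇ FOLLOW(A) = {$}. Thus FOLLOW(Q) = {$}.
For Q ::= b g: FIRST(b g) = {b}, so it goes in M[Q, t] for t ∈ {b}.
For Q ::= epsilon: FIRST(epsilon) = {epsilon}, so it goes in M[Q, t] for t ∈ {}; since epsilon ∈ FIRST, also for every t ∈ FOLLOW(Q) = {$}.

Q ::= epsilon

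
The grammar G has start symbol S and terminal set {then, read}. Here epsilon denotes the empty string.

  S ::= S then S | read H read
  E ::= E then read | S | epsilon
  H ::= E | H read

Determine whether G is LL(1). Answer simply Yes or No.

No

FIRST(S) = {read}
FIRST(E) = {epsilon, read, then}
FIRST(H) = {epsilon, read, then}
FOLLOW(S) = {$, read, then}
FOLLOW(E) = {read, then}
FOLLOW(H) = {read}
Cell M[E, read] receives both E ::= E then read and E ::= S and E ::= epsilon — the grammar is not LL(1).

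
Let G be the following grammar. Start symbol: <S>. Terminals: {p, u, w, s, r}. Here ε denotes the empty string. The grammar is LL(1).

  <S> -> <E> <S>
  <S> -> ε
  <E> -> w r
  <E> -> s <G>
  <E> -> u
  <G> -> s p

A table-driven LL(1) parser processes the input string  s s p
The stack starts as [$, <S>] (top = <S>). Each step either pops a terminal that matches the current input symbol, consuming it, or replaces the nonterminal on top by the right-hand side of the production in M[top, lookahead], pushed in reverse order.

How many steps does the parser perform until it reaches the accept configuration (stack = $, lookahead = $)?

step 1: stack=$ <S>  input=s s p $  — expand <S> -> <E> <S>
step 2: stack=$ <S> <E>  input=s s p $  — expand <E> -> s <G>
step 3: stack=$ <S> <G> s  input=s s p $  — match s
step 4: stack=$ <S> <G>  input=s p $  — expand <G> -> s p
step 5: stack=$ <S> p s  input=s p $  — match s
step 6: stack=$ <S> p  input=p $  — match p
step 7: stack=$ <S>  input=$  — expand <S> -> ε
Accept reached after 7 steps.

7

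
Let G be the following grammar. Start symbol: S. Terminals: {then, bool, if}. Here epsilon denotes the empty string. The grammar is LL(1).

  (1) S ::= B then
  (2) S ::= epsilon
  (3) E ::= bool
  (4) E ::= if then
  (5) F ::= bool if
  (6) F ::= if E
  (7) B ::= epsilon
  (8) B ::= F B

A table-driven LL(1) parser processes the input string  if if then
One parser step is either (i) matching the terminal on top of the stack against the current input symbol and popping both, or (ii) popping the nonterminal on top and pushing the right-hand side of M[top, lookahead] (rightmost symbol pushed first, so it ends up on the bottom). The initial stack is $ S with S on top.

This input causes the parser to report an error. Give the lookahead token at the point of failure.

$

     Stack             Input         Action
  1  $ S               if if then $  expand S ::= B then
  2  $ then B          if if then $  expand B ::= F B
  3  $ then B F        if if then $  expand F ::= if E
  4  $ then B E if     if if then $  match if
  5  $ then B E        if then $     expand E ::= if then
  6  $ then B then if  if then $     match if
  7  $ then B then     then $        match then
  8  $ then B          $             error: M[B, $] is empty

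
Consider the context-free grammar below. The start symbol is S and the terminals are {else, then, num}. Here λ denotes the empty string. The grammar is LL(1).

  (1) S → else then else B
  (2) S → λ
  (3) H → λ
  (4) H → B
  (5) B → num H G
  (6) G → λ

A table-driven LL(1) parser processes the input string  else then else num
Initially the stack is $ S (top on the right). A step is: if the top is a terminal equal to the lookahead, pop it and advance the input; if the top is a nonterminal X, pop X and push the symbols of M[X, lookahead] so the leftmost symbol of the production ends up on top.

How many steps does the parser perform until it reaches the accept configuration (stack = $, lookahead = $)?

8

     Stack               Input                 Action
  1  $ S                 else then else num $  expand S → else then else B
  2  $ B else then else  else then else num $  match else
  3  $ B else then       then else num $       match then
  4  $ B else            else num $            match else
  5  $ B                 num $                 expand B → num H G
  6  $ G H num           num $                 match num
  7  $ G H               $                     expand H → λ
  8  $ G                 $                     expand G → λ
Accept reached after 8 steps.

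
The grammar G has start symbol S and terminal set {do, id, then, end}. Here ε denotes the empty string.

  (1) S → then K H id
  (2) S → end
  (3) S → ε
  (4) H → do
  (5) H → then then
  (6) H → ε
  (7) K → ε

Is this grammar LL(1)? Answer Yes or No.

FIRST(S) = {ε, end, then}
FIRST(H) = {ε, do, then}
FIRST(K) = {ε}
FOLLOW(S) = {$}
FOLLOW(H) = {id}
FOLLOW(K) = {do, id, then}
Each cell of M receives at most one production.

Yes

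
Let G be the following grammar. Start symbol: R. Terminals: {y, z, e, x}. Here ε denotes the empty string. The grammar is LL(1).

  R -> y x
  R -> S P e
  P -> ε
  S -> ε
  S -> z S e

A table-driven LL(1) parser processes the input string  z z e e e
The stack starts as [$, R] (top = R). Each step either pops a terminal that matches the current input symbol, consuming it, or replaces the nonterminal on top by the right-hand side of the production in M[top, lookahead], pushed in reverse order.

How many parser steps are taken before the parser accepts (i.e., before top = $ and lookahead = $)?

10

      Stack          Input        Action
   1  $ R            z z e e e $  expand R -> S P e
   2  $ e P S        z z e e e $  expand S -> z S e
   3  $ e P e S z    z z e e e $  match z
   4  $ e P e S      z e e e $    expand S -> z S e
   5  $ e P e e S z  z e e e $    match z
   6  $ e P e e S    e e e $      expand S -> ε
   7  $ e P e e      e e e $      match e
   8  $ e P e        e e $        match e
   9  $ e P          e $          expand P -> ε
  10  $ e            e $          match e
Accept reached after 10 steps.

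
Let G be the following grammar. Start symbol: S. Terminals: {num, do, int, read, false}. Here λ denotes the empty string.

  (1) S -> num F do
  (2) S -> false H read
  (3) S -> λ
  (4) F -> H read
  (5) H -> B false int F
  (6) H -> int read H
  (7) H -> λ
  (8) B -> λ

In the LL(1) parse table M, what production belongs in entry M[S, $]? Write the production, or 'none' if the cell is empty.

S -> λ

FIRST(S) = {λ, false, num}
FIRST(B) = {λ}
FIRST(H) = {λ, false, int}  (via B false int F)
FIRST(F) = {false, int, read}  (via H read)
FOLLOW(S) includes $ since S is the start symbol.
FOLLOW(S): S appears on no right-hand side. Thus FOLLOW(S) = {$}.
For S -> num F do: FIRST(num F do) = {num}, so it goes in M[S, t] for t ∈ {num}.
For S -> false H read: FIRST(false H read) = {false}, so it goes in M[S, t] for t ∈ {false}.
For S -> λ: FIRST(λ) = {λ}, so it goes in M[S, t] for t ∈ {}; since λ ∈ FIRST, also for every t ∈ FOLLOW(S) = {$}.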